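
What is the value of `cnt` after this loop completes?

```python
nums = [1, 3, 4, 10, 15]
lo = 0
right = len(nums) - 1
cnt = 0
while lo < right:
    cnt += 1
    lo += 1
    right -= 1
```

Iterations until pointers meet (list length 5)
`cnt` takes the values: 0 → 1 → 2

Answer: 2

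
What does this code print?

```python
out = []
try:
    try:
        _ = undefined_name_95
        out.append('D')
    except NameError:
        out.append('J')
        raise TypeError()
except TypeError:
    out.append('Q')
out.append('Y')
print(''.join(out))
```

Execution trace: 'J' (inner except NameError) → 'Q' (outer except TypeError) → 'Y' (after the try/except). Output: JQY

Answer: JQY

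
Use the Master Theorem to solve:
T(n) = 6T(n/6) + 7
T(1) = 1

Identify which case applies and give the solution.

a=6, b=6, f(n)=7. log_6(6) = 1. Since c=0 < 1, Case 1 applies: T(n) = Θ(n^log_b(a)) = O(n).

Answer: O(n) - Case 1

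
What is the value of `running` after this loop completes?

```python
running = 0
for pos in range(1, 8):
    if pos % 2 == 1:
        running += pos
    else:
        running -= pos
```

Add odd, subtract even
`running` takes the values: 0 → 1 → -1 → 2 → -2 → 3 → -3 → 4

Answer: 4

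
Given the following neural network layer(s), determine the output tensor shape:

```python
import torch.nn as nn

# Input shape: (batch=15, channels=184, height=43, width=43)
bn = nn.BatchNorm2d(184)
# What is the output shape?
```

Input: (15, 184, 43, 43) -> Output: (15, 184, 43, 43)

Answer: (15, 184, 43, 43)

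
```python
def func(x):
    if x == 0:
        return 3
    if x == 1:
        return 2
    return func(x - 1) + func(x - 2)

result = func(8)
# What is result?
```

Build up from base cases: func(0)=3, func(1)=2, func(2)=5, func(3)=7, func(4)=12, func(5)=19, func(6)=31, ..., func(8)=81

Answer: 81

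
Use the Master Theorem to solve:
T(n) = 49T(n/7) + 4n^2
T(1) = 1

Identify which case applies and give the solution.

a=49, b=7, f(n)=4n^2. log_7(49) = 2. Since c=2 = 2, Case 2 applies: T(n) = Θ(n^log_b(a) · log n) = O(n^2 log n).

Answer: O(n^2 log n) - Case 2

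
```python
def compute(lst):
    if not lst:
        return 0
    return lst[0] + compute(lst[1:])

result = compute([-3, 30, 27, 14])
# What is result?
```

(-3) + 30 + 27 + 14 + 0 = 68

Answer: 68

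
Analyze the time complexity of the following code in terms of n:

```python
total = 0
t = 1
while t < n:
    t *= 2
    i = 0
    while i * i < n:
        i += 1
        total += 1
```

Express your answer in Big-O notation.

Each loop level contributes: log n × √n. Multiplying the contributions gives O(√n log n).

Answer: O(√n log n)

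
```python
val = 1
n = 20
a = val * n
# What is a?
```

Trace:
`val = 1` → val = 1
`n = 20` → n = 20
`a = val * n` → a = 20
So a = 20

Answer: 20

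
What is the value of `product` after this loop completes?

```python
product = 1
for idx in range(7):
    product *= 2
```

2^7 = 128
`product` takes the values: 1 → 2 → 4 → 8 → 16 → 32 → 64 → 128

Answer: 128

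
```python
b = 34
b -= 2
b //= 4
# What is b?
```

Trace:
`b = 34` → b = 34
`b -= 2` → b = 32
`b //= 4` → b = 8
So b = 8

Answer: 8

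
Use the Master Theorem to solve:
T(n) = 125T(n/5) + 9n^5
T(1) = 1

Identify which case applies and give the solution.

a=125, b=5, f(n)=9n^5. log_5(125) = 3. Since c=5 > 3 and the regularity condition holds (125(n/5)^5 = (125/5^5)n^5 with 125/5^5 < 1), Case 3 applies: T(n) = Θ(f(n)) = O(n^5).

Answer: O(n^5) - Case 3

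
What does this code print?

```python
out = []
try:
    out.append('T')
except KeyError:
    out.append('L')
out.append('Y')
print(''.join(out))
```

Execution trace: 'T' (try body, no exception) → 'Y' (after the try/except). Output: TY

Answer: TY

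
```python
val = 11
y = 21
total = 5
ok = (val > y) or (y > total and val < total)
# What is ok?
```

Trace:
`val = 11` → val = 11
`y = 21` → y = 21
`total = 5` → total = 5
`ok = (val > y) or (y > total and val < total)` → ok = False
So ok = False

Answer: False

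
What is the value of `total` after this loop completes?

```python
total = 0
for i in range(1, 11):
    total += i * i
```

Sum of squares 1² to 10² = 385
`total` takes the values: 0 → 1 → 5 → 14 → 30 → 55 → 91 → 140 → 204 → 285 → 385

Answer: 385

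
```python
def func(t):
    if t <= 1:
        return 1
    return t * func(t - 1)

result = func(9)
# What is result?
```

func(9) = 9 * 8 * 7 * 6 * 5 * 4 * 3 * 2 * 1 = 362880

Answer: 362880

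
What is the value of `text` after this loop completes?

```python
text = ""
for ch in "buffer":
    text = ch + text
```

Reverse 'buffer'
`text` takes the values: "" → "b" → "ub" → "fub" → "ffub" → "effub" → "reffub"

Answer: "reffub"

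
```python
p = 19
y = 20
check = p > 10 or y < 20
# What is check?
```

Trace:
`p = 19` → p = 19
`y = 20` → y = 20
`check = p > 10 or y < 20` → check = True
So check = True

Answer: True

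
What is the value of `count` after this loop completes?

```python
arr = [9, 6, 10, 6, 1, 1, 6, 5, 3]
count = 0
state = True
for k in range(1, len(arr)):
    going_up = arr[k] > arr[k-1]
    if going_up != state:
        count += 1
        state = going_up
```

Count direction changes in [9, 6, 10, 6, 1, 1, 6, 5, 3]
`count` takes the values: 0 → 1 → 2 → 3 → 4 → 5

Answer: 5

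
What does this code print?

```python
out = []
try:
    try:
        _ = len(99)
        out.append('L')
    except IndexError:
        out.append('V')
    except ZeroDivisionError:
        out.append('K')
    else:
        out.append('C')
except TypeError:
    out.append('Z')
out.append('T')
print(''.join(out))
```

Execution trace: 'Z' (outer except TypeError) → 'T' (after the try/except). Output: ZT

Answer: ZT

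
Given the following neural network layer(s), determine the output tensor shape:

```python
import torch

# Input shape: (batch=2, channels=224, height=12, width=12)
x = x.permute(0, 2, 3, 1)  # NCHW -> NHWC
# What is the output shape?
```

Input: (2, 224, 12, 12) -> Output: (2, 12, 12, 224)

Answer: (2, 12, 12, 224)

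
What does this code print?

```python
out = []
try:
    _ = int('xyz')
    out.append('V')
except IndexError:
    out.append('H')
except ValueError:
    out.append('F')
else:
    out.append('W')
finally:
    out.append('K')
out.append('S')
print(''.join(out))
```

Execution trace: 'F' (except ValueError) → 'K' (finally) → 'S' (after the try/except). Output: FKS

Answer: FKS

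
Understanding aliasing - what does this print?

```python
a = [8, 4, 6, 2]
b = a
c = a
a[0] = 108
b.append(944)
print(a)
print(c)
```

Key concept: multiple aliases.
Step by step:
`a = [8, 4, 6, 2]` → a = [8, 4, 6, 2]
`b = a` → b = [8, 4, 6, 2] (same object as a)
`c = a` → c = [8, 4, 6, 2] (same object as a, b)
`a[0] = 108` → a = [108, 4, 6, 2] (same object as b, c); b = [108, 4, 6, 2] (same object as a, c); c = [108, 4, 6, 2] (same object as a, b)
`b.append(944)` → a = [108, 4, 6, 2, 944] (same object as b, c); b = [108, 4, 6, 2, 944] (same object as a, c); c = [108, 4, 6, 2, 944] (same object as a, b)
`print(a)` → prints [108, 4, 6, 2, 944]
`print(c)` → prints [108, 4, 6, 2, 944]

Answer:
[108, 4, 6, 2, 944]
[108, 4, 6, 2, 944]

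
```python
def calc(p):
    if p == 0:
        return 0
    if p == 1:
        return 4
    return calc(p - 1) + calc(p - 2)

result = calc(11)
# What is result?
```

Build up from base cases: calc(0)=0, calc(1)=4, calc(2)=4, calc(3)=8, calc(4)=12, calc(5)=20, calc(6)=32, ..., calc(11)=356

Answer: 356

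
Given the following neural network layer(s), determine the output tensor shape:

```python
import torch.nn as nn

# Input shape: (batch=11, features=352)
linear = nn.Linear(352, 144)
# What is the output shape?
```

Input: (11, 352) -> Output: (11, 144)

Answer: (11, 144)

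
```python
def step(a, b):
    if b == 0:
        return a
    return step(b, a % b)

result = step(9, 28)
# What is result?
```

step(9, 28) -> step(28, 9) -> step(9, 1) -> step(1, 0) -> 1

Answer: 1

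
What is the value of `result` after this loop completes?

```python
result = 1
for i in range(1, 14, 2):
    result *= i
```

Product of 1, 3, 5, ... up to 13
`result` takes the values: 1 → 3 → 15 → 105 → 945 → 10395 → 135135

Answer: 135135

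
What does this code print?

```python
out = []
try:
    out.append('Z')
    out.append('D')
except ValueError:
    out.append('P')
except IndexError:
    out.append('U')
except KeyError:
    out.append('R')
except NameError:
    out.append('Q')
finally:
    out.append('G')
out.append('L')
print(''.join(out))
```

Execution trace: 'Z' (try body) → 'D' (try body, no exception) → 'G' (finally) → 'L' (after the try/except). Output: ZDGL

Answer: ZDGL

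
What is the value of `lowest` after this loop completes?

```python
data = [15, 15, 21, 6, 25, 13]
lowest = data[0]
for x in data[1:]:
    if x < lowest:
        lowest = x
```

Minimum of [15, 15, 21, 6, 25, 13]
`lowest` takes the values: 15 → 6

Answer: 6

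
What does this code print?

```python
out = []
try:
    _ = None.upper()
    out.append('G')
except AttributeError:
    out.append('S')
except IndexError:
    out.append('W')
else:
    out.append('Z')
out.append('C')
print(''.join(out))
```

Execution trace: 'S' (except AttributeError) → 'C' (after the try/except). Output: SC

Answer: SC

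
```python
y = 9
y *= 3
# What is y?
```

Trace:
`y = 9` → y = 9
`y *= 3` → y = 27
So y = 27

Answer: 27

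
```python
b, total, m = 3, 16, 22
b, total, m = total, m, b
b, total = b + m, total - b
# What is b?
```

Trace:
`b, total, m = 3, 16, 22` → b = 3; total = 16; m = 22
`b, total, m = total, m, b` → b = 16; total = 22; m = 3
`b, total = b + m, total - b` → b = 19; total = 6
So b = 19

Answer: 19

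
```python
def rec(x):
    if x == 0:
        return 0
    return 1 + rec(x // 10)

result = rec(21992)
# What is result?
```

Count of digits of 21992: 5

Answer: 5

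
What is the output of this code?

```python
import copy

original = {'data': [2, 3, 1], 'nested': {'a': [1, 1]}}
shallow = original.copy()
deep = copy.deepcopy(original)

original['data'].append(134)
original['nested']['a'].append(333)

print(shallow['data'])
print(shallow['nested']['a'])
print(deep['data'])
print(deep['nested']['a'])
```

Key concept: comparing shallow vs deep copy.
Step by step:
`original = {'data': [2, 3, 1], 'nested': {'a': [1, 1]}}` → original = {'data': [2, 3, 1], 'nested': {'a': [1, 1]}}
`shallow = original.copy()` → shallow = {'data': [2, 3, 1], 'nested': {'a': [1, 1]}}
`deep = copy.deepcopy(original)` → deep = {'data': [2, 3, 1], 'nested': {'a': [1, 1]}}
`original['data'].append(134)` → original = {'data': [2, 3, 1, 134], 'nested': {'a': [1, 1]}}; shallow = {'data': [2, 3, 1, 134], 'nested': {'a': [1, 1]}}
`original['nested']['a'].append(333)` → original = {'data': [2, 3, 1, 134], 'nested': {'a': [1, 1, 333]}}; shallow = {'data': [2, 3, 1, 134], 'nested': {'a': [1, 1, 333]}}
`print(shallow['data'])` → prints [2, 3, 1, 134]
`print(shallow['nested']['a'])` → prints [1, 1, 333]
`print(deep['data'])` → prints [2, 3, 1]
`print(deep['nested']['a'])` → prints [1, 1]

Answer:
[2, 3, 1, 134]
[1, 1, 333]
[2, 3, 1]
[1, 1]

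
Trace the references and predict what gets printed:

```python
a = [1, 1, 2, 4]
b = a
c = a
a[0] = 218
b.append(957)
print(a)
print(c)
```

Key concept: multiple aliases.
Step by step:
`a = [1, 1, 2, 4]` → a = [1, 1, 2, 4]
`b = a` → b = [1, 1, 2, 4] (same object as a)
`c = a` → c = [1, 1, 2, 4] (same object as a, b)
`a[0] = 218` → a = [218, 1, 2, 4] (same object as b, c); b = [218, 1, 2, 4] (same object as a, c); c = [218, 1, 2, 4] (same object as a, b)
`b.append(957)` → a = [218, 1, 2, 4, 957] (same object as b, c); b = [218, 1, 2, 4, 957] (same object as a, c); c = [218, 1, 2, 4, 957] (same object as a, b)
`print(a)` → prints [218, 1, 2, 4, 957]
`print(c)` → prints [218, 1, 2, 4, 957]

Answer:
[218, 1, 2, 4, 957]
[218, 1, 2, 4, 957]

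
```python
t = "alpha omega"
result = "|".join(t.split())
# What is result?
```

Trace:
`t = "alpha omega"` → t = 'alpha omega'
`result = "|".join(t.split())` → result = 'alpha|omega'
So result = 'alpha|omega'

Answer: 'alpha|omega'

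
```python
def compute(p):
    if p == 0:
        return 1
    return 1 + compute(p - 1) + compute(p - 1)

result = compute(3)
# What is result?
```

compute(p) = 1 + 2·compute(p-1), compute(0)=1. Closed form: (1+1)·2^3 - 1 = 15.

Answer: 15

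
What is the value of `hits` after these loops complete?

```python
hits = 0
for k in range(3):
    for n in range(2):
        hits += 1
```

3 * 2 = 6
`hits` takes the values: 0 → 1 → 2 → 3 → 4 → 5 → 6

Answer: 6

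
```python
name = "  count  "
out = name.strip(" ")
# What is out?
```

Trace:
`name = "  count  "` → name = '  count  '
`out = name.strip(" ")` → out = 'count'
So out = 'count'

Answer: 'count'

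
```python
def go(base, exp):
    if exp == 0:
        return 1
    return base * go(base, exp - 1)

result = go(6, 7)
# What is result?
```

go(6, 7) = 6 * 6 * 6 * 6 * 6 * 6 * 6 = 279936

Answer: 279936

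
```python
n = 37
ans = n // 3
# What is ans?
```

Trace:
`n = 37` → n = 37
`ans = n // 3` → ans = 12
So ans = 12

Answer: 12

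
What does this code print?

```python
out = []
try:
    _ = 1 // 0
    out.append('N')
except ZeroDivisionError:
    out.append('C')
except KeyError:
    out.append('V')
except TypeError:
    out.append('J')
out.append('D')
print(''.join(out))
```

Execution trace: 'C' (except ZeroDivisionError) → 'D' (after the try/except). Output: CD

Answer: CD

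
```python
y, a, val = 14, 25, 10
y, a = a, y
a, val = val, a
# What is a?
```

Trace:
`y, a, val = 14, 25, 10` → y = 14; a = 25; val = 10
`y, a = a, y` → y = 25; a = 14
`a, val = val, a` → a = 10; val = 14
So a = 10

Answer: 10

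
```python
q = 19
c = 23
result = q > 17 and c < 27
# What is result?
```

Trace:
`q = 19` → q = 19
`c = 23` → c = 23
`result = q > 17 and c < 27` → result = True
So result = True

Answer: True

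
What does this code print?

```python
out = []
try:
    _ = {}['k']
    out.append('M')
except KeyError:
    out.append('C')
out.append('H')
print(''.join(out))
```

Execution trace: 'C' (except KeyError) → 'H' (after the try/except). Output: CH

Answer: CH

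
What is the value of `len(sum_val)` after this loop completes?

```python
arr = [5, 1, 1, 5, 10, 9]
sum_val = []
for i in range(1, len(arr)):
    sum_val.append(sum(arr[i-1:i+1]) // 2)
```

Number of 2-element averages
`sum_val` takes the values: [] → [3] → [3, 1] → [3, 1, 3] → [3, 1, 3, 7] → [3, 1, 3, 7, 9]
So `len(sum_val)` = 5

Answer: 5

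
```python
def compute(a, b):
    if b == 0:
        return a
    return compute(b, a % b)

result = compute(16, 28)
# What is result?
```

compute(16, 28) -> compute(28, 16) -> compute(16, 12) -> compute(12, 4) -> compute(4, 0) -> 4

Answer: 4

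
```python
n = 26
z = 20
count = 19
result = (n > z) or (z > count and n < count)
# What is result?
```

Trace:
`n = 26` → n = 26
`z = 20` → z = 20
`count = 19` → count = 19
`result = (n > z) or (z > count and n < count)` → result = True
So result = True

Answer: True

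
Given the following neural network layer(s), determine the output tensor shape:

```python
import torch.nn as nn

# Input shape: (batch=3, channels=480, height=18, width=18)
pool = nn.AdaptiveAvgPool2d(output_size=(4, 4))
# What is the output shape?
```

Input: (3, 480, 18, 18) -> Output: (3, 480, 4, 4)

Answer: (3, 480, 4, 4)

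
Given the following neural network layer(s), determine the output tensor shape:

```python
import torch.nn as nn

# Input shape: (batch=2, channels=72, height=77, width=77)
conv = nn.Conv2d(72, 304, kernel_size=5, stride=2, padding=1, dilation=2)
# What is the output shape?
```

Input: (2, 72, 77, 77) -> Output: (2, 304, 36, 36)

Answer: (2, 304, 36, 36)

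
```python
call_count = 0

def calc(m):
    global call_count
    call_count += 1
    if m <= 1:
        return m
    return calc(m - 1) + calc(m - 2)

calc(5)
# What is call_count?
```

Calls(m) = 1 + Calls(m-1) + Calls(m-2); Calls(0)=Calls(1)=1. For m=5 this gives 15.

Answer: 15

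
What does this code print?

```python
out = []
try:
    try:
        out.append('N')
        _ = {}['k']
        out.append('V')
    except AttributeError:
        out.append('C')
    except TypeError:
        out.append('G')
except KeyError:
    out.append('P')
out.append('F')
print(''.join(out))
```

Execution trace: 'N' (try body) → 'P' (outer except KeyError) → 'F' (after the try/except). Output: NPF

Answer: NPF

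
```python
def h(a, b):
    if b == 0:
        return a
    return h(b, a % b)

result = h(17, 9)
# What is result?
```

h(17, 9) -> h(9, 8) -> h(8, 1) -> h(1, 0) -> 1

Answer: 1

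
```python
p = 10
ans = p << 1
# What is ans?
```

Trace:
`p = 10` → p = 10
`ans = p << 1` → ans = 20
So ans = 20

Answer: 20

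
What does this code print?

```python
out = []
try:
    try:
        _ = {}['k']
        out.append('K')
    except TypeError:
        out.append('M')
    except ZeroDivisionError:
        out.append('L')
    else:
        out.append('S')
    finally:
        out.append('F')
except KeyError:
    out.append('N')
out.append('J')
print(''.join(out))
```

Execution trace: 'F' (finally) → 'N' (outer except KeyError) → 'J' (after the try/except). Output: FNJ

Answer: FNJ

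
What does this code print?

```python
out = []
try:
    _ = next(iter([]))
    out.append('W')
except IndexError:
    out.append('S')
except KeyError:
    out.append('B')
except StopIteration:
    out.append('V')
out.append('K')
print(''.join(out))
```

Execution trace: 'V' (except StopIteration) → 'K' (after the try/except). Output: VK

Answer: VK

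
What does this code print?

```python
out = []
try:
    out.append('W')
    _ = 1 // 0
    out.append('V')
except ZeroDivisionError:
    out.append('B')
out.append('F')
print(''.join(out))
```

Execution trace: 'W' (try body) → 'B' (except ZeroDivisionError) → 'F' (after the try/except). Output: WBF

Answer: WBF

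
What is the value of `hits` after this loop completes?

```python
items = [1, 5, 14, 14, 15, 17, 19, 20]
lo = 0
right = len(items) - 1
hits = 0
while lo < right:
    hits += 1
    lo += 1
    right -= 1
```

Iterations until pointers meet (list length 8)
`hits` takes the values: 0 → 1 → 2 → 3 → 4

Answer: 4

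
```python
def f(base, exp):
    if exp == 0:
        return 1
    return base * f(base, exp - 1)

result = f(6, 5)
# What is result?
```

f(6, 5) = 6 * 6 * 6 * 6 * 6 = 7776

Answer: 7776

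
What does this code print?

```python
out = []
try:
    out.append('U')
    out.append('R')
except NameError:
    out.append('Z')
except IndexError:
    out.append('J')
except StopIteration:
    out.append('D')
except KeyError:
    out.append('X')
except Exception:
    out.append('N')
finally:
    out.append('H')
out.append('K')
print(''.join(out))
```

Execution trace: 'U' (try body) → 'R' (try body, no exception) → 'H' (finally) → 'K' (after the try/except). Output: URHK

Answer: URHK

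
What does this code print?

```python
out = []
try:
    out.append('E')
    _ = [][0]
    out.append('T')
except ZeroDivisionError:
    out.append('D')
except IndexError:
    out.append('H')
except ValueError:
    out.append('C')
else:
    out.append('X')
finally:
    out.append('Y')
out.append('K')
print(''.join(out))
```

Execution trace: 'E' (try body) → 'H' (except IndexError) → 'Y' (finally) → 'K' (after the try/except). Output: EHYK

Answer: EHYK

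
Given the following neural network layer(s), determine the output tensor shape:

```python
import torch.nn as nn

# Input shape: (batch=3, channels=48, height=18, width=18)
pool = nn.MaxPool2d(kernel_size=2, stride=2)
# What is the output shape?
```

Input: (3, 48, 18, 18) -> Output: (3, 48, 9, 9)

Answer: (3, 48, 9, 9)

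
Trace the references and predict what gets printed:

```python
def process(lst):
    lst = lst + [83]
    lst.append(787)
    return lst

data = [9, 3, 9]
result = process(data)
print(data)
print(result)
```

Key concept: rebinding parameter vs mutation.
Step by step:
`data = [9, 3, 9]` → data = [9, 3, 9]
`result = process(data)` → result = [9, 3, 9, 83, 787]
`print(data)` → prints [9, 3, 9]
`print(result)` → prints [9, 3, 9, 83, 787]

Answer:
[9, 3, 9]
[9, 3, 9, 83, 787]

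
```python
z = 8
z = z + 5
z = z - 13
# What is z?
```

Trace:
`z = 8` → z = 8
`z = z + 5` → z = 13
`z = z - 13` → z = 0
So z = 0

Answer: 0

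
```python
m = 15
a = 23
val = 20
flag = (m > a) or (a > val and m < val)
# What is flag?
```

Trace:
`m = 15` → m = 15
`a = 23` → a = 23
`val = 20` → val = 20
`flag = (m > a) or (a > val and m < val)` → flag = True
So flag = True

Answer: True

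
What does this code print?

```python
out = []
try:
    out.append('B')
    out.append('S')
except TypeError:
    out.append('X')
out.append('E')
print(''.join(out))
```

Execution trace: 'B' (try body) → 'S' (try body, no exception) → 'E' (after the try/except). Output: BSE

Answer: BSE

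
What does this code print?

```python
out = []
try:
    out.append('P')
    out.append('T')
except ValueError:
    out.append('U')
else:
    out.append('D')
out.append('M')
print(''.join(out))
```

Execution trace: 'P' (try body) → 'T' (try body, no exception) → 'D' (else) → 'M' (after the try/except). Output: PTDM

Answer: PTDM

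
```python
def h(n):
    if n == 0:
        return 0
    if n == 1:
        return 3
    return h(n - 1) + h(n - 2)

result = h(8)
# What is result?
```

Build up from base cases: h(0)=0, h(1)=3, h(2)=3, h(3)=6, h(4)=9, h(5)=15, h(6)=24, ..., h(8)=63

Answer: 63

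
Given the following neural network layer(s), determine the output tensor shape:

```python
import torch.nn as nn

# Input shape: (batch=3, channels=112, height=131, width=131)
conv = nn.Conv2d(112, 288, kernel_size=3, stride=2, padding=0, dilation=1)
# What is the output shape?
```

Input: (3, 112, 131, 131) -> Output: (3, 288, 65, 65)

Answer: (3, 288, 65, 65)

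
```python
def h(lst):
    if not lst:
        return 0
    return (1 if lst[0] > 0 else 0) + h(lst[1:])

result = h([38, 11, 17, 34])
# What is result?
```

Count of positive elements in [38, 11, 17, 34] = 4

Answer: 4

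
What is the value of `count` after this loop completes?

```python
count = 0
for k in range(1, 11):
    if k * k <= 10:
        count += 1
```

Count numbers where k² ≤ 10
`count` takes the values: 0 → 1 → 2 → 3

Answer: 3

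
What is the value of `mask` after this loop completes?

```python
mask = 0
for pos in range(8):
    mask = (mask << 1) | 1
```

Build 8 consecutive 1-bits: 0b11111111
`mask` takes the values: 0 → 1 → 3 → 7 → 15 → 31 → 63 → 127 → 255

Answer: 255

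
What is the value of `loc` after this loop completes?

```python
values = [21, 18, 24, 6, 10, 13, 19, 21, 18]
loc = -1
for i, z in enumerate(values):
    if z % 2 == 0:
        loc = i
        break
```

First even number index in [21, 18, 24, 6, 10, 13, 19, 21, 18]
`loc` takes the values: -1 → 1

Answer: 1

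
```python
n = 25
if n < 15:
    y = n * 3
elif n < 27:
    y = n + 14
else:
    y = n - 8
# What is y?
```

Trace:
`n = 25` → n = 25
`if n < 15: ...` → n < 15 is False, n < 27 is True → y = 39
So y = 39

Answer: 39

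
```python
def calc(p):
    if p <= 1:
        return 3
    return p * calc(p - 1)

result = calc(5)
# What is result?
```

calc(5) = 5 * 4 * 3 * 2 * 3 = 360

Answer: 360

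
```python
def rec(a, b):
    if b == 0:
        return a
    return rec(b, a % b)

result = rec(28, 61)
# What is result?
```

rec(28, 61) -> rec(61, 28) -> rec(28, 5) -> rec(5, 3) -> rec(3, 2) -> rec(2, 1) -> rec(1, 0) -> 1

Answer: 1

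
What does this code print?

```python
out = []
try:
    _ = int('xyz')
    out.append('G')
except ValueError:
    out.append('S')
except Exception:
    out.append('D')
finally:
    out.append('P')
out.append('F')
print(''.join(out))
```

Execution trace: 'S' (except ValueError) → 'P' (finally) → 'F' (after the try/except). Output: SPF

Answer: SPF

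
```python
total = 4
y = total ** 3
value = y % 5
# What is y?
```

Trace:
`total = 4` → total = 4
`y = total ** 3` → y = 64
`value = y % 5` → value = 4
So y = 64

Answer: 64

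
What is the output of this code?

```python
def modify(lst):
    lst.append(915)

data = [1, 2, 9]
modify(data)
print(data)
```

Key concept: function modifies passed list.
Step by step:
`data = [1, 2, 9]` → data = [1, 2, 9]
`modify(data)` → data = [1, 2, 9, 915]
`print(data)` → prints [1, 2, 9, 915]

Answer: [1, 2, 9, 915]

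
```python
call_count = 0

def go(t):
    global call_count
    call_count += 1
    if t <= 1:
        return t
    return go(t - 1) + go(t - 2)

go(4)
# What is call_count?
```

Calls(t) = 1 + Calls(t-1) + Calls(t-2); Calls(0)=Calls(1)=1. For t=4 this gives 9.

Answer: 9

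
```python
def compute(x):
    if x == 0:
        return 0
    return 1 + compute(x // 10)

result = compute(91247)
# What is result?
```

Count of digits of 91247: 5

Answer: 5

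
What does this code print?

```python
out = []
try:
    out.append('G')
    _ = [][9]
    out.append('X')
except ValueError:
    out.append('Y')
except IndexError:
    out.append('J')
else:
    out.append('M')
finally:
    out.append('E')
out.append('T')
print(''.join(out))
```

Execution trace: 'G' (try body) → 'J' (except IndexError) → 'E' (finally) → 'T' (after the try/except). Output: GJET

Answer: GJET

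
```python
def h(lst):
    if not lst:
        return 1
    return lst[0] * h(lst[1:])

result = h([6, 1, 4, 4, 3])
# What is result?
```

Product over [6, 1, 4, 4, 3] = 6 * 1 * 4 * 4 * 3 = 288

Answer: 288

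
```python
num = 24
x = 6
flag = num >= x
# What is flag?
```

Trace:
`num = 24` → num = 24
`x = 6` → x = 6
`flag = num >= x` → flag = True
So flag = True

Answer: True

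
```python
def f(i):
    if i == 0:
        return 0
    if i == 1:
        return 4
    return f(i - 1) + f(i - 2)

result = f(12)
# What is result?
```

Build up from base cases: f(0)=0, f(1)=4, f(2)=4, f(3)=8, f(4)=12, f(5)=20, f(6)=32, ..., f(12)=576

Answer: 576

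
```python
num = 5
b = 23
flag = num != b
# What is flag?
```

Trace:
`num = 5` → num = 5
`b = 23` → b = 23
`flag = num != b` → flag = True
So flag = True

Answer: True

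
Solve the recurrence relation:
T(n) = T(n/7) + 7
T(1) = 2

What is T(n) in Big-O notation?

Each step divides n by 7 and adds 7. After log_7(n) steps we reach T(1)=2. So T(n) = 7·log_7(n) + 2 = O(log n).

Answer: O(log n)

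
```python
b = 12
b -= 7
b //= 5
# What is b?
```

Trace:
`b = 12` → b = 12
`b -= 7` → b = 5
`b //= 5` → b = 1
So b = 1

Answer: 1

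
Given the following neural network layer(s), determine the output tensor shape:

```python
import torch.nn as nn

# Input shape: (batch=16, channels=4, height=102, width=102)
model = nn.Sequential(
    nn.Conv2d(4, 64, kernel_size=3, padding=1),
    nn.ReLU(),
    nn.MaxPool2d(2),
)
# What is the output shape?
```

Input: (16, 4, 102, 102) -> after Conv2d: (16, 64, 102, 102) -> after ReLU: (16, 64, 102, 102) -> Output: (16, 64, 51, 51)

Answer: (16, 64, 51, 51)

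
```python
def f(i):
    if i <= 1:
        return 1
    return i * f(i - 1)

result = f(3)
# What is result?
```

f(3) = 3 * 2 * 1 = 6

Answer: 6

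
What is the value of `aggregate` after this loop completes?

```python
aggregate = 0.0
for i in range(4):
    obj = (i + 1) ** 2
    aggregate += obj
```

Sum of squared losses 1² + 2² + ... + 4²
`aggregate` takes the values: 0.0 → 1.0 → 5.0 → 14.0 → 30.0

Answer: 30.0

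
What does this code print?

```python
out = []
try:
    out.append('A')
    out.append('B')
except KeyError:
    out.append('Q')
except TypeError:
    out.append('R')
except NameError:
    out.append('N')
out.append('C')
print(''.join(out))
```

Execution trace: 'A' (try body) → 'B' (try body, no exception) → 'C' (after the try/except). Output: ABC

Answer: ABC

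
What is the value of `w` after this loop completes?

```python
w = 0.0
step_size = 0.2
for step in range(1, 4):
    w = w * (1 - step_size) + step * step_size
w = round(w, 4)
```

Moving average with lr=0.2
`w` takes the values: 0.0 → 0.2 → 0.56 → 1.048

Answer: 1.048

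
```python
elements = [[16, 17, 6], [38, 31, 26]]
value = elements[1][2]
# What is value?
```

Trace:
`elements = [[16, 17, 6], [38, 31, 26]]` → elements = [[16, 17, 6], [38, 31, 26]]
`value = elements[1][2]` → value = 26
So value = 26

Answer: 26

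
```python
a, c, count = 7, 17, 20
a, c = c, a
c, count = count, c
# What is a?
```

Trace:
`a, c, count = 7, 17, 20` → a = 7; c = 17; count = 20
`a, c = c, a` → a = 17; c = 7
`c, count = count, c` → c = 20; count = 7
So a = 17

Answer: 17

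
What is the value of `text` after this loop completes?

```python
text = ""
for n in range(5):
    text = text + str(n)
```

Concatenate digits 0 to 4
`text` takes the values: "" → "0" → "01" → "012" → "0123" → "01234"

Answer: "01234"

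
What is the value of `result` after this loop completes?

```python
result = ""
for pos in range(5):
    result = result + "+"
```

Repeat '+' 5 times
`result` takes the values: "" → "+" → "++" → "+++" → "++++" → "+++++"

Answer: "+++++"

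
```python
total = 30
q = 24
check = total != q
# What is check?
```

Trace:
`total = 30` → total = 30
`q = 24` → q = 24
`check = total != q` → check = True
So check = True

Answer: True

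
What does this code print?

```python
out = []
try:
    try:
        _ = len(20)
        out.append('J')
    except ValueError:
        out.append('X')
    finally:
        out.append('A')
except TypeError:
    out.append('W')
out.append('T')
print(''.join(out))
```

Execution trace: 'A' (finally) → 'W' (outer except TypeError) → 'T' (after the try/except). Output: AWT

Answer: AWT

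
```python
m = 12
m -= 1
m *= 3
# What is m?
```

Trace:
`m = 12` → m = 12
`m -= 1` → m = 11
`m *= 3` → m = 33
So m = 33

Answer: 33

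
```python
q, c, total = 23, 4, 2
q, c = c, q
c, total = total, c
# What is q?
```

Trace:
`q, c, total = 23, 4, 2` → q = 23; c = 4; total = 2
`q, c = c, q` → q = 4; c = 23
`c, total = total, c` → c = 2; total = 23
So q = 4

Answer: 4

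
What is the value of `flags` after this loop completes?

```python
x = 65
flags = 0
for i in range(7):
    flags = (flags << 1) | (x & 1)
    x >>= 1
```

Reverse lowest 7 bits of 65
`flags` takes the values: 0 → 1 → 2 → 4 → 8 → 16 → 32 → 65

Answer: 65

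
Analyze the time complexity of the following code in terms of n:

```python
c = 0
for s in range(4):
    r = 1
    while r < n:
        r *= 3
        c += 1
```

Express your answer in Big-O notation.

Each loop level contributes: 1 × log n. Multiplying the contributions gives O(log n).

Answer: O(log n)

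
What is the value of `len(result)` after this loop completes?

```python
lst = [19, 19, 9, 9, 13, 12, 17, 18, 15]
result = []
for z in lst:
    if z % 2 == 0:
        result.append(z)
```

Count even numbers in [19, 19, 9, 9, 13, 12, 17, 18, 15]
`result` takes the values: [] → [12] → [12, 18]
So `len(result)` = 2

Answer: 2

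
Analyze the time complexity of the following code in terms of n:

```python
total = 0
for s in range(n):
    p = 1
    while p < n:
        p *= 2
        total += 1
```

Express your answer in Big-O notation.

Each loop level contributes: n × log n. Multiplying the contributions gives O(n log n).

Answer: O(n log n)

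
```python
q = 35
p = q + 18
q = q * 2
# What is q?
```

Trace:
`q = 35` → q = 35
`p = q + 18` → p = 53
`q = q * 2` → q = 70
So q = 70

Answer: 70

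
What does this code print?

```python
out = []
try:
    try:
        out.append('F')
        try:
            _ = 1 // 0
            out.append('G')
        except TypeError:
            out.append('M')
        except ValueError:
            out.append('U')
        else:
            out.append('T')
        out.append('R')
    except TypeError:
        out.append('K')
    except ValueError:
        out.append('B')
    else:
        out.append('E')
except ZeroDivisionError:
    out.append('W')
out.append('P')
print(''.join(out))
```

Execution trace: 'F' (try body) → 'W' (outer except ZeroDivisionError) → 'P' (after the try/except). Output: FWP

Answer: FWP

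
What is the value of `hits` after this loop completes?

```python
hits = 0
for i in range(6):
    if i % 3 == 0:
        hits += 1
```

Count numbers divisible by 3 in range(6)
`hits` takes the values: 0 → 1 → 2

Answer: 2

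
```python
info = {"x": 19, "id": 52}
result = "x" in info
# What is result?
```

Trace:
`info = {"x": 19, "id": 52}` → info = {'x': 19, 'id': 52}
`result = "x" in info` → result = True
So result = True

Answer: True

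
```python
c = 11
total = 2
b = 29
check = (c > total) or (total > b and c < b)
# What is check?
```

Trace:
`c = 11` → c = 11
`total = 2` → total = 2
`b = 29` → b = 29
`check = (c > total) or (total > b and c < b)` → check = True
So check = True

Answer: True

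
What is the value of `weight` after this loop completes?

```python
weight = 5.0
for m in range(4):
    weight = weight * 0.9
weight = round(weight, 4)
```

Exponential decay: 5.0 * 0.9^4
`weight` takes the values: 5.0 → 4.5 → 4.05 → 3.645 → 3.2805

Answer: 3.2805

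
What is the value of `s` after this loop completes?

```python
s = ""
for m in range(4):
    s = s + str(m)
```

Concatenate digits 0 to 3
`s` takes the values: "" → "0" → "01" → "012" → "0123"

Answer: "0123"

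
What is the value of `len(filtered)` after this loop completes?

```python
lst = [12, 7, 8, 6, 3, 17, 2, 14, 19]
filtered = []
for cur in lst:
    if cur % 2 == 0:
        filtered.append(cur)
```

Count even numbers in [12, 7, 8, 6, 3, 17, 2, 14, 19]
`filtered` takes the values: [] → [12] → [12, 8] → [12, 8, 6] → [12, 8, 6, 2] → [12, 8, 6, 2, 14]
So `len(filtered)` = 5

Answer: 5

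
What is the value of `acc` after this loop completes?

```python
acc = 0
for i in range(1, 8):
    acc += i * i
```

Sum of squares 1² to 7² = 140
`acc` takes the values: 0 → 1 → 5 → 14 → 30 → 55 → 91 → 140

Answer: 140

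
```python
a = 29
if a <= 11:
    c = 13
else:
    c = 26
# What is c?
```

Trace:
`a = 29` → a = 29
`if a <= 11: ...` → a <= 11 is False, take else branch → c = 26
So c = 26

Answer: 26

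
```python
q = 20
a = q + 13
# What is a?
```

Trace:
`q = 20` → q = 20
`a = q + 13` → a = 33
So a = 33

Answer: 33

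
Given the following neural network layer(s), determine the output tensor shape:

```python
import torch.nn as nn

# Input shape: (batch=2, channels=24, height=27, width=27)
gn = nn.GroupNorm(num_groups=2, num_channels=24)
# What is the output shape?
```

Input: (2, 24, 27, 27) -> Output: (2, 24, 27, 27)

Answer: (2, 24, 27, 27)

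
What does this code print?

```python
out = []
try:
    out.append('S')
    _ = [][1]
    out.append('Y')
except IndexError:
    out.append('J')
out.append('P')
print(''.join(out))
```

Execution trace: 'S' (try body) → 'J' (except IndexError) → 'P' (after the try/except). Output: SJP

Answer: SJP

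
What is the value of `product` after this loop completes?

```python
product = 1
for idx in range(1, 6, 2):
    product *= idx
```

Product of 1, 3, 5, ... up to 5
`product` takes the values: 1 → 3 → 15

Answer: 15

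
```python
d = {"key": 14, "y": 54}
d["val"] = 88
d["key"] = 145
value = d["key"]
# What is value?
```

Trace:
`d = {"key": 14, "y": 54}` → d = {'key': 14, 'y': 54}
`d["val"] = 88` → d = {'key': 14, 'y': 54, 'val': 88}
`d["key"] = 145` → d = {'key': 145, 'y': 54, 'val': 88}
`value = d["key"]` → value = 145
So value = 145

Answer: 145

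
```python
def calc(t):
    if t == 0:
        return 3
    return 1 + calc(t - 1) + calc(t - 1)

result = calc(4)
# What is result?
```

calc(t) = 1 + 2·calc(t-1), calc(0)=3. Closed form: (3+1)·2^4 - 1 = 63.

Answer: 63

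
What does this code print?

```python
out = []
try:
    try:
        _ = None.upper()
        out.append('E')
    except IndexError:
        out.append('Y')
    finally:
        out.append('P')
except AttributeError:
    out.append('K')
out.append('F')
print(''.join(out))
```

Execution trace: 'P' (inner finally) → 'K' (outer except AttributeError) → 'F' (after the try/except). Output: PKF

Answer: PKF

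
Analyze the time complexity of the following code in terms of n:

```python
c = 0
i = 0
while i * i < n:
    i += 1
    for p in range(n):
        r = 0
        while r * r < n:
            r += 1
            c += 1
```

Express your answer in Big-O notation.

Each loop level contributes: √n × n × √n. Multiplying the contributions gives O(n^2).

Answer: O(n^2)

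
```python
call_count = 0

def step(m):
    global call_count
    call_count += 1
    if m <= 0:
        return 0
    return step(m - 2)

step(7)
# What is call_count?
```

Linear recursion stepping by 2: 5 calls from m=7 down to ≤0.

Answer: 5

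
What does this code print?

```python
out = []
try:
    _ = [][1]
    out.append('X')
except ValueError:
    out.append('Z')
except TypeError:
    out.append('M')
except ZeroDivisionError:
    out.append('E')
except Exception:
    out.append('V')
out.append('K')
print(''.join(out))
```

Execution trace: 'V' (except Exception) → 'K' (after the try/except). Output: VK

Answer: VK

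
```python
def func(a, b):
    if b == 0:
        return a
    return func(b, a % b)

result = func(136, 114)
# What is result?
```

func(136, 114) -> func(114, 22) -> func(22, 4) -> func(4, 2) -> func(2, 0) -> 2

Answer: 2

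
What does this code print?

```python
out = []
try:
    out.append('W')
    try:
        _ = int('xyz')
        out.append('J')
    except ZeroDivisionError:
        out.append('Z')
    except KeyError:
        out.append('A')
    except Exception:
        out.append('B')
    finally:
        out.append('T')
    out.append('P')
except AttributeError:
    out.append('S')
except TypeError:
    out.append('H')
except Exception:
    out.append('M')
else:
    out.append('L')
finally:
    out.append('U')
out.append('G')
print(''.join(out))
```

Execution trace: 'W' (try body) → 'B' (inner except Exception) → 'T' (inner finally) → 'P' (try body, no exception) → 'L' (else) → 'U' (finally) → 'G' (after the try/except). Output: WBTPLUG

Answer: WBTPLUG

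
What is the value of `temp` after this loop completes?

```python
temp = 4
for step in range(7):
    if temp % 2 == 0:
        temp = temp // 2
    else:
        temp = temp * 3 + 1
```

Collatz-style transformation from 4
`temp` takes the values: 4 → 2 → 1 → 4 → 2 → 1 → 4 → 2

Answer: 2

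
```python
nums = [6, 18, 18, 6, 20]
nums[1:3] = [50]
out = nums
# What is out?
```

Trace:
`nums = [6, 18, 18, 6, 20]` → nums = [6, 18, 18, 6, 20]
`nums[1:3] = [50]` → nums = [6, 50, 6, 20]
`out = nums` → out = [6, 50, 6, 20]
So out = [6, 50, 6, 20]

Answer: [6, 50, 6, 20]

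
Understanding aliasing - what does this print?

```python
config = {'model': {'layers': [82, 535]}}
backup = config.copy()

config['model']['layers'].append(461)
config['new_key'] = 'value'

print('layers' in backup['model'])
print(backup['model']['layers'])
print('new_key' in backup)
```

Key concept: shallow copy gotcha with nested dict.
Step by step:
`config = {'model': {'layers': [82, 535]}}` → config = {'model': {'layers': [82, 535]}}
`backup = config.copy()` → backup = {'model': {'layers': [82, 535]}}
`config['model']['layers'].append(461)` → config = {'model': {'layers': [82, 535, 461]}}; backup = {'model': {'layers': [82, 535, 461]}}
`config['new_key'] = 'value'` → config = {'model': {'layers': [82, 535, 461]}, 'new_key': 'value'}
`print('layers' in backup['model'])` → prints True
`print(backup['model']['layers'])` → prints [82, 535, 461]
`print('new_key' in backup)` → prints False

Answer:
True
[82, 535, 461]
False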